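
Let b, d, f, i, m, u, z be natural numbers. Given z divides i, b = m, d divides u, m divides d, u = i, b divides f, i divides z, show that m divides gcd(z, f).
i divides z and z divides i, therefore i = z. u = i, so u = z. Since m divides d and d divides u, m divides u. u = z, so m divides z. b = m and b divides f, so m divides f. m divides z, so m divides gcd(z, f).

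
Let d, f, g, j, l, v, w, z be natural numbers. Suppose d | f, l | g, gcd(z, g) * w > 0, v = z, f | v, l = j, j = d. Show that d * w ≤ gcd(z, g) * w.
v = z and f | v, therefore f | z. d | f, so d | z. From l = j and l | g, j | g. Since j = d, d | g. d | z, so d | gcd(z, g). Then d * w | gcd(z, g) * w. Since gcd(z, g) * w > 0, d * w ≤ gcd(z, g) * w.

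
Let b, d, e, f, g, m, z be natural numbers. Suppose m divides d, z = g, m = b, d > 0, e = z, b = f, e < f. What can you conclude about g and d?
g < d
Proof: e = z and z = g, therefore e = g. Since e < f, g < f. Because m = b and b = f, m = f. m divides d and d > 0, thus m ≤ d. Because m = f, f ≤ d. Since g < f, g < d.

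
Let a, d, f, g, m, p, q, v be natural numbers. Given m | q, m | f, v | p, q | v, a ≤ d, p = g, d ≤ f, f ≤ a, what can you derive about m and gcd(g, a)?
m | gcd(g, a)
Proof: q | v and v | p, so q | p. p = g, so q | g. Since m | q, m | g. From a ≤ d and d ≤ f, a ≤ f. Since f ≤ a, f = a. Since m | f, m | a. m | g, so m | gcd(g, a).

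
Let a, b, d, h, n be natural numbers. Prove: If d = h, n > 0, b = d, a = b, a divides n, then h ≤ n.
a = b and b = d, so a = d. Since d = h, a = h. a divides n and n > 0, so a ≤ n. From a = h, h ≤ n.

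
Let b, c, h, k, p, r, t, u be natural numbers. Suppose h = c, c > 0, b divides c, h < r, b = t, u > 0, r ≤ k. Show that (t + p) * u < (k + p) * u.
b = t and b divides c, thus t divides c. c > 0, so t ≤ c. h < r and r ≤ k, therefore h < k. Since h = c, c < k. Since t ≤ c, t < k. Then t + p < k + p. Using u > 0, by multiplying by a positive, (t + p) * u < (k + p) * u.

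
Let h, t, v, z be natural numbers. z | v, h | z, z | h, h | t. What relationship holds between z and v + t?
z | v + t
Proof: h | z and z | h, hence h = z. Because h | t, z | t. Since z | v, z | v + t.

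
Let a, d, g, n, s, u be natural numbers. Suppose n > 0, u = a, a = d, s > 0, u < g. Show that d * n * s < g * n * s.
u = a and a = d, hence u = d. u < g, so d < g. Using n > 0 and multiplying by a positive, d * n < g * n. Since s > 0, by multiplying by a positive, d * n * s < g * n * s.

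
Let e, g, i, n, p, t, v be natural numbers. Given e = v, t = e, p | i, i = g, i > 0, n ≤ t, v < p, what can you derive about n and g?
n < g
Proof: Since t = e and e = v, t = v. From n ≤ t, n ≤ v. p | i and i > 0, hence p ≤ i. Since v < p, v < i. n ≤ v, so n < i. i = g, so n < g.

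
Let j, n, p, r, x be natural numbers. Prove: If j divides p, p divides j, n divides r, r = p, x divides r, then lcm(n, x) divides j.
p divides j and j divides p, therefore p = j. r = p, so r = j. n divides r and x divides r, so lcm(n, x) divides r. Since r = j, lcm(n, x) divides j.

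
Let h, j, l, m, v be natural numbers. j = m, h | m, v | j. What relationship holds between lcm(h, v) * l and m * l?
lcm(h, v) * l | m * l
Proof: Since j = m and v | j, v | m. Since h | m, lcm(h, v) | m. Then lcm(h, v) * l | m * l.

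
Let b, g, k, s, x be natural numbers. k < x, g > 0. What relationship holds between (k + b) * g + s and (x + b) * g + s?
(k + b) * g + s < (x + b) * g + s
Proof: From k < x, k + b < x + b. From g > 0, by multiplying by a positive, (k + b) * g < (x + b) * g. Then (k + b) * g + s < (x + b) * g + s.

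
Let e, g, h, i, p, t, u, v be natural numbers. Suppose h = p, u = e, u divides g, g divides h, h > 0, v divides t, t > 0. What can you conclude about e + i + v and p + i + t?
e + i + v ≤ p + i + t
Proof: Since u divides g and g divides h, u divides h. From u = e, e divides h. Since h > 0, e ≤ h. Since h = p, e ≤ p. Then e + i ≤ p + i. v divides t and t > 0, hence v ≤ t. e + i ≤ p + i, so e + i + v ≤ p + i + t.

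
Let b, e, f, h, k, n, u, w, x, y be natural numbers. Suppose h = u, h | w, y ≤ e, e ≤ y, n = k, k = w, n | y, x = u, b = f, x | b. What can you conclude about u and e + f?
u | e + f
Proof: Since y ≤ e and e ≤ y, y = e. Because n = k and k = w, n = w. Because n | y, w | y. y = e, so w | e. h | w, so h | e. From h = u, u | e. b = f and x | b, thus x | f. x = u, so u | f. u | e, so u | e + f.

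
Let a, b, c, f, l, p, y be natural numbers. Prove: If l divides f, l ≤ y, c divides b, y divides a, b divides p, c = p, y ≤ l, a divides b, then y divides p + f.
c = p and c divides b, so p divides b. b divides p, so b = p. Since y divides a and a divides b, y divides b. b = p, so y divides p. Since l ≤ y and y ≤ l, l = y. Since l divides f, y divides f. From y divides p, y divides p + f.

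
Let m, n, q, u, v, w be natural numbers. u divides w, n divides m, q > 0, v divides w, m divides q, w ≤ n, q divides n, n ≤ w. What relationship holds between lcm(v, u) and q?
lcm(v, u) ≤ q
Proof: Because w ≤ n and n ≤ w, w = n. n divides m and m divides q, therefore n divides q. Because q divides n, n = q. Since w = n, w = q. v divides w and u divides w, hence lcm(v, u) divides w. Since w = q, lcm(v, u) divides q. Since q > 0, lcm(v, u) ≤ q.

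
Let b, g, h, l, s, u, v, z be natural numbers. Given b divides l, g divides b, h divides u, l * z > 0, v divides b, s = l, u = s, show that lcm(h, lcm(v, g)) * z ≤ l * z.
From u = s and s = l, u = l. h divides u, so h divides l. From v divides b and g divides b, lcm(v, g) divides b. Because b divides l, lcm(v, g) divides l. Since h divides l, lcm(h, lcm(v, g)) divides l. Then lcm(h, lcm(v, g)) * z divides l * z. Since l * z > 0, lcm(h, lcm(v, g)) * z ≤ l * z.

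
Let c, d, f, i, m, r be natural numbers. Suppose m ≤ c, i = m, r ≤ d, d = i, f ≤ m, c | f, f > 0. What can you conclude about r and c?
r ≤ c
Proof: Because d = i and i = m, d = m. From c | f and f > 0, c ≤ f. Since f ≤ m, c ≤ m. m ≤ c, so m = c. Since d = m, d = c. r ≤ d, so r ≤ c.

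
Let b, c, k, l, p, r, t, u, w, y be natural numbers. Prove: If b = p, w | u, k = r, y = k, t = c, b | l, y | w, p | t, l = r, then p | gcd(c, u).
t = c and p | t, therefore p | c. b = p and b | l, thus p | l. Since l = r, p | r. y = k and y | w, hence k | w. Because k = r, r | w. Since p | r, p | w. w | u, so p | u. p | c, so p | gcd(c, u).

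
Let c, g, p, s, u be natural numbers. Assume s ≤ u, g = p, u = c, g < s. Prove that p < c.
g < s and s ≤ u, hence g < u. g = p, so p < u. u = c, so p < c.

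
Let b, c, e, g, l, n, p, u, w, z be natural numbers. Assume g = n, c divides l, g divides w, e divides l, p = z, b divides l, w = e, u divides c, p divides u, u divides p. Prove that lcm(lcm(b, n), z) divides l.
From w = e and g divides w, g divides e. Since e divides l, g divides l. g = n, so n divides l. Since b divides l, lcm(b, n) divides l. Because u divides p and p divides u, u = p. From p = z, u = z. Since u divides c, z divides c. Since c divides l, z divides l. Since lcm(b, n) divides l, lcm(lcm(b, n), z) divides l.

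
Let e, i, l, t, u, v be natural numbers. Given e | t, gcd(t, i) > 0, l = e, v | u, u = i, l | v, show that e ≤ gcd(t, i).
Since l | v and v | u, l | u. u = i, so l | i. Since l = e, e | i. Since e | t, e | gcd(t, i). Since gcd(t, i) > 0, e ≤ gcd(t, i).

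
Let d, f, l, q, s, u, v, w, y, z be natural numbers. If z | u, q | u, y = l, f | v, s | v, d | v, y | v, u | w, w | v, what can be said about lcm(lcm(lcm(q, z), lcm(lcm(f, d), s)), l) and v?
lcm(lcm(lcm(q, z), lcm(lcm(f, d), s)), l) | v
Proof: q | u and z | u, hence lcm(q, z) | u. u | w, so lcm(q, z) | w. Since w | v, lcm(q, z) | v. f | v and d | v, so lcm(f, d) | v. s | v, so lcm(lcm(f, d), s) | v. lcm(q, z) | v, so lcm(lcm(q, z), lcm(lcm(f, d), s)) | v. y = l and y | v, therefore l | v. lcm(lcm(q, z), lcm(lcm(f, d), s)) | v, so lcm(lcm(lcm(q, z), lcm(lcm(f, d), s)), l) | v.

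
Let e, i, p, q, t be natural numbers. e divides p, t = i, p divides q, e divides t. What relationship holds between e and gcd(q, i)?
e divides gcd(q, i)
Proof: e divides p and p divides q, therefore e divides q. Since t = i and e divides t, e divides i. Since e divides q, e divides gcd(q, i).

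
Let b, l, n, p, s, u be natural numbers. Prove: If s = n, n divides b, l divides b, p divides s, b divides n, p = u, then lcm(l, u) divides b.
Because n divides b and b divides n, n = b. From p = u and p divides s, u divides s. s = n, so u divides n. Because n = b, u divides b. From l divides b, lcm(l, u) divides b.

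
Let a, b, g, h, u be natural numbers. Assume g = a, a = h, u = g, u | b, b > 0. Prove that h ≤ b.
Because g = a and a = h, g = h. From u | b and b > 0, u ≤ b. Since u = g, g ≤ b. Since g = h, h ≤ b.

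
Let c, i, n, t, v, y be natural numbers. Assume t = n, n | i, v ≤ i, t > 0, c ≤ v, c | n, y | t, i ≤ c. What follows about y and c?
y ≤ c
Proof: c ≤ v and v ≤ i, thus c ≤ i. From i ≤ c, i = c. n | i, so n | c. Since c | n, n = c. t = n, so t = c. y | t and t > 0, so y ≤ t. Since t = c, y ≤ c.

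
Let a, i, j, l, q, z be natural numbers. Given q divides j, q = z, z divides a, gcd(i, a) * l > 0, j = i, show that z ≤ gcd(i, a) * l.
j = i and q divides j, so q divides i. q = z, so z divides i. Since z divides a, z divides gcd(i, a). Then z divides gcd(i, a) * l. Since gcd(i, a) * l > 0, z ≤ gcd(i, a) * l.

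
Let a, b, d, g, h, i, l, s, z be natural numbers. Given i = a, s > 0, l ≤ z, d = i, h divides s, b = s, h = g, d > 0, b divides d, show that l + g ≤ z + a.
Because d = i and i = a, d = a. From h = g and h divides s, g divides s. s > 0, so g ≤ s. b divides d and d > 0, so b ≤ d. Since b = s, s ≤ d. Since g ≤ s, g ≤ d. Since d = a, g ≤ a. l ≤ z, so l + g ≤ z + a.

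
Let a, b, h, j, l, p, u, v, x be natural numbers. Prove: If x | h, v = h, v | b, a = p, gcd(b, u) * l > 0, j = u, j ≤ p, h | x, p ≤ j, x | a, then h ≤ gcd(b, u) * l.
v = h and v | b, so h | b. p ≤ j and j ≤ p, hence p = j. Since j = u, p = u. Since a = p, a = u. x | h and h | x, therefore x = h. x | a, so h | a. a = u, so h | u. Since h | b, h | gcd(b, u). Then h | gcd(b, u) * l. Since gcd(b, u) * l > 0, h ≤ gcd(b, u) * l.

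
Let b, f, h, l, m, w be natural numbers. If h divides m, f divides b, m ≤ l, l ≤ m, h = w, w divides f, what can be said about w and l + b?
w divides l + b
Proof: m ≤ l and l ≤ m, thus m = l. From h = w and h divides m, w divides m. m = l, so w divides l. w divides f and f divides b, so w divides b. w divides l, so w divides l + b.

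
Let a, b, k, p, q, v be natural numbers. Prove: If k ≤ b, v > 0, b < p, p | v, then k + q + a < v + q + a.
Since k ≤ b and b < p, k < p. p | v and v > 0, so p ≤ v. k < p, so k < v. Then k + q < v + q. Then k + q + a < v + q + a.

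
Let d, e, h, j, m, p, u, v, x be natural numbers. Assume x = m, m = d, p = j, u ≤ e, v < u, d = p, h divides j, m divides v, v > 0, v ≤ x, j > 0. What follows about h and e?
h < e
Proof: h divides j and j > 0, thus h ≤ j. Since x = m and v ≤ x, v ≤ m. Because m divides v and v > 0, m ≤ v. v ≤ m, so v = m. From m = d, v = d. From d = p, v = p. p = j, so v = j. Because v < u and u ≤ e, v < e. Since v = j, j < e. h ≤ j, so h < e.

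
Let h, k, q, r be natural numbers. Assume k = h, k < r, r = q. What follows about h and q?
h < q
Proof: From r = q and k < r, k < q. k = h, so h < q.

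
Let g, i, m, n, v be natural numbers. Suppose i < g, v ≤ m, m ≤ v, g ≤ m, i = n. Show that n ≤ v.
m ≤ v and v ≤ m, thus m = v. Since i < g and g ≤ m, i < m. m = v, so i < v. Since i = n, n < v. Then n ≤ v.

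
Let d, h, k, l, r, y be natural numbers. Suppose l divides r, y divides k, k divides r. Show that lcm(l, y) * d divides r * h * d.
y divides k and k divides r, thus y divides r. l divides r, so lcm(l, y) divides r. Then lcm(l, y) divides r * h. Then lcm(l, y) * d divides r * h * d.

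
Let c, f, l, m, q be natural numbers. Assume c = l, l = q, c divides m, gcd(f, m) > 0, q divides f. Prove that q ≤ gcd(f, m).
c = l and c divides m, therefore l divides m. From l = q, q divides m. Since q divides f, q divides gcd(f, m). Since gcd(f, m) > 0, q ≤ gcd(f, m).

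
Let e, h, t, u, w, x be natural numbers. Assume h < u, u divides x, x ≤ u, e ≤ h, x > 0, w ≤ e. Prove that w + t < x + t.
u divides x and x > 0, thus u ≤ x. Since x ≤ u, u = x. From e ≤ h and h < u, e < u. Since w ≤ e, w < u. u = x, so w < x. Then w + t < x + t.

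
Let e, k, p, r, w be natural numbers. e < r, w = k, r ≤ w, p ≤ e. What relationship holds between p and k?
p < k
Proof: Since p ≤ e and e < r, p < r. w = k and r ≤ w, so r ≤ k. Since p < r, p < k.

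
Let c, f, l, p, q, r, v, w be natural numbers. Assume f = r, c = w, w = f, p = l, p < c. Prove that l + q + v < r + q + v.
w = f and f = r, so w = r. p = l and p < c, therefore l < c. Since c = w, l < w. Since w = r, l < r. Then l + q < r + q. Then l + q + v < r + q + v.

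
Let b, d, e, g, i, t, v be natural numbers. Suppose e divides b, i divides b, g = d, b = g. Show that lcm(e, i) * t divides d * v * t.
b = g and g = d, thus b = d. e divides b and i divides b, therefore lcm(e, i) divides b. Since b = d, lcm(e, i) divides d. Then lcm(e, i) divides d * v. Then lcm(e, i) * t divides d * v * t.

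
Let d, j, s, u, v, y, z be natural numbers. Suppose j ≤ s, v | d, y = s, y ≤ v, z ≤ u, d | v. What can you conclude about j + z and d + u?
j + z ≤ d + u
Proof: Since v | d and d | v, v = d. Since y ≤ v, y ≤ d. y = s, so s ≤ d. Since j ≤ s, j ≤ d. z ≤ u, so j + z ≤ d + u.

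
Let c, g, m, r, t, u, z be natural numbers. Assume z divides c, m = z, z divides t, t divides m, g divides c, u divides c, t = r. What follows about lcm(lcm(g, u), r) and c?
lcm(lcm(g, u), r) divides c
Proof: g divides c and u divides c, hence lcm(g, u) divides c. Since m = z and t divides m, t divides z. z divides t, so z = t. Since t = r, z = r. Since z divides c, r divides c. From lcm(g, u) divides c, lcm(lcm(g, u), r) divides c.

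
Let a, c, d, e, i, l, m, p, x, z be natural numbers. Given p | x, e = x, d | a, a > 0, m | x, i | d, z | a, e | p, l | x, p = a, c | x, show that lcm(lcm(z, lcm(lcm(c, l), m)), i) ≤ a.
Because e = x and e | p, x | p. p | x, so x = p. From p = a, x = a. c | x and l | x, thus lcm(c, l) | x. Because m | x, lcm(lcm(c, l), m) | x. x = a, so lcm(lcm(c, l), m) | a. Since z | a, lcm(z, lcm(lcm(c, l), m)) | a. Since i | d and d | a, i | a. Since lcm(z, lcm(lcm(c, l), m)) | a, lcm(lcm(z, lcm(lcm(c, l), m)), i) | a. Since a > 0, lcm(lcm(z, lcm(lcm(c, l), m)), i) ≤ a.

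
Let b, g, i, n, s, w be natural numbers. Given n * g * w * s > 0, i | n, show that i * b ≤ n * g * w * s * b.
i | n, thus i | n * g. Then i | n * g * w. Then i | n * g * w * s. n * g * w * s > 0, so i ≤ n * g * w * s. Then i * b ≤ n * g * w * s * b.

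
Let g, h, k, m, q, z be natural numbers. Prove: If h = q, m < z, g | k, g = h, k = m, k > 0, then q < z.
From g = h and h = q, g = q. g | k and k > 0, hence g ≤ k. k = m, so g ≤ m. Because m < z, g < z. Since g = q, q < z.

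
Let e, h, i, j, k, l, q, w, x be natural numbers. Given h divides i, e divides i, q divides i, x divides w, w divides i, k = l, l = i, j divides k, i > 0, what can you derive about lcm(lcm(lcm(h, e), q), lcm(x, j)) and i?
lcm(lcm(lcm(h, e), q), lcm(x, j)) ≤ i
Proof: Because h divides i and e divides i, lcm(h, e) divides i. Because q divides i, lcm(lcm(h, e), q) divides i. x divides w and w divides i, therefore x divides i. Because k = l and l = i, k = i. Since j divides k, j divides i. Since x divides i, lcm(x, j) divides i. Since lcm(lcm(h, e), q) divides i, lcm(lcm(lcm(h, e), q), lcm(x, j)) divides i. Since i > 0, lcm(lcm(lcm(h, e), q), lcm(x, j)) ≤ i.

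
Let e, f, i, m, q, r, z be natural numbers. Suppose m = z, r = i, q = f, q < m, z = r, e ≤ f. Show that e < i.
m = z and z = r, hence m = r. q = f and q < m, so f < m. Since m = r, f < r. Since r = i, f < i. e ≤ f, so e < i.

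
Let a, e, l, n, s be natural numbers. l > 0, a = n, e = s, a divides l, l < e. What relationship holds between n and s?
n < s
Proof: Because a = n and a divides l, n divides l. l > 0, so n ≤ l. l < e, so n < e. e = s, so n < s.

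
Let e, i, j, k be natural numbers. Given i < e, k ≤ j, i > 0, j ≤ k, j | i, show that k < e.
j ≤ k and k ≤ j, therefore j = k. j | i and i > 0, thus j ≤ i. From i < e, j < e. Since j = k, k < e.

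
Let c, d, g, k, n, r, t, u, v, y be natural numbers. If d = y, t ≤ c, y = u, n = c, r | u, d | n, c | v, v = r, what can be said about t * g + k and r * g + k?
t * g + k ≤ r * g + k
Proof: From v = r and c | v, c | r. Since d = y and d | n, y | n. Since y = u, u | n. n = c, so u | c. Since r | u, r | c. c | r, so c = r. From t ≤ c, t ≤ r. Then t * g ≤ r * g. Then t * g + k ≤ r * g + k.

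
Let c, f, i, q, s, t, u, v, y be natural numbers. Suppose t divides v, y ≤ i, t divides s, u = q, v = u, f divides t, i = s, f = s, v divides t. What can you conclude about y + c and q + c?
y + c ≤ q + c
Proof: Because t divides v and v divides t, t = v. Since v = u, t = u. u = q, so t = q. f = s and f divides t, therefore s divides t. From t divides s, s = t. From i = s and y ≤ i, y ≤ s. Because s = t, y ≤ t. Since t = q, y ≤ q. Then y + c ≤ q + c.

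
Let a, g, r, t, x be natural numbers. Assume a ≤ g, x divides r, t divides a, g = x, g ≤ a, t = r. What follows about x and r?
x = r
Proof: a ≤ g and g ≤ a, so a = g. g = x, so a = x. t divides a, so t divides x. Since t = r, r divides x. Because x divides r, x = r.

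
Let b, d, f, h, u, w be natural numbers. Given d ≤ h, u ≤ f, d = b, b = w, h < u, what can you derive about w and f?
w < f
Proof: Since d = b and b = w, d = w. d ≤ h and h < u, thus d < u. u ≤ f, so d < f. d = w, so w < f.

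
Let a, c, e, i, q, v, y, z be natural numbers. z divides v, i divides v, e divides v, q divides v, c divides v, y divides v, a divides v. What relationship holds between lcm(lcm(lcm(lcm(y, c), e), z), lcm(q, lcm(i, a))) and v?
lcm(lcm(lcm(lcm(y, c), e), z), lcm(q, lcm(i, a))) divides v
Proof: Because y divides v and c divides v, lcm(y, c) divides v. e divides v, so lcm(lcm(y, c), e) divides v. Because z divides v, lcm(lcm(lcm(y, c), e), z) divides v. i divides v and a divides v, therefore lcm(i, a) divides v. q divides v, so lcm(q, lcm(i, a)) divides v. Since lcm(lcm(lcm(y, c), e), z) divides v, lcm(lcm(lcm(lcm(y, c), e), z), lcm(q, lcm(i, a))) divides v.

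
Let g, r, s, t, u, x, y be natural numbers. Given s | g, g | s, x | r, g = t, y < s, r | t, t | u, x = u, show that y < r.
From x = u and x | r, u | r. Since t | u, t | r. Because r | t, t = r. s | g and g | s, thus s = g. g = t, so s = t. Because y < s, y < t. t = r, so y < r.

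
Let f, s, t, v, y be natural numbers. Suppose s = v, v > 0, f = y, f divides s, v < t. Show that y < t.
Because s = v and f divides s, f divides v. v > 0, so f ≤ v. v < t, so f < t. Since f = y, y < t.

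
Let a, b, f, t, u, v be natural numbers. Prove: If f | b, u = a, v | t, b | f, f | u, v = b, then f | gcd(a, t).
From u = a and f | u, f | a. b | f and f | b, therefore b = f. v = b and v | t, hence b | t. b = f, so f | t. Since f | a, f | gcd(a, t).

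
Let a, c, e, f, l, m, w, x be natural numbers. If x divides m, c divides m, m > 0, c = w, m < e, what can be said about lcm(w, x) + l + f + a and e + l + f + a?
lcm(w, x) + l + f + a < e + l + f + a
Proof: c = w and c divides m, so w divides m. Because x divides m, lcm(w, x) divides m. Since m > 0, lcm(w, x) ≤ m. Since m < e, lcm(w, x) < e. Then lcm(w, x) + l < e + l. Then lcm(w, x) + l + f < e + l + f. Then lcm(w, x) + l + f + a < e + l + f + a.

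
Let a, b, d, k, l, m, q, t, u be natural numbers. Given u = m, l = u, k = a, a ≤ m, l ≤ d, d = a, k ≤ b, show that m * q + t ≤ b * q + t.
l = u and l ≤ d, thus u ≤ d. Since u = m, m ≤ d. Since d = a, m ≤ a. Since a ≤ m, a = m. From k = a, k = m. Since k ≤ b, m ≤ b. Then m * q ≤ b * q. Then m * q + t ≤ b * q + t.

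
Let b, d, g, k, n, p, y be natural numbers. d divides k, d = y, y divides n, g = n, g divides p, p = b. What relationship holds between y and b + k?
y divides b + k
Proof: p = b and g divides p, so g divides b. g = n, so n divides b. y divides n, so y divides b. d = y and d divides k, thus y divides k. Because y divides b, y divides b + k.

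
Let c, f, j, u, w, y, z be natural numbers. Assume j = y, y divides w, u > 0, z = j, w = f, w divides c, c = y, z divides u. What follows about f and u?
f ≤ u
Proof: Since c = y and w divides c, w divides y. y divides w, so y = w. w = f, so y = f. Because z = j and j = y, z = y. Since z divides u, y divides u. Because u > 0, y ≤ u. y = f, so f ≤ u.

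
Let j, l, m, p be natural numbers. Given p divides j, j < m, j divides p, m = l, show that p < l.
j divides p and p divides j, hence j = p. j < m, so p < m. m = l, so p < l.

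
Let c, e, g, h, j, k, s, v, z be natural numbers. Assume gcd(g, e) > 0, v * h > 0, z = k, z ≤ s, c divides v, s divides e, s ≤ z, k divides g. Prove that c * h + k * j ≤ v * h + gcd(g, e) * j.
c divides v, thus c * h divides v * h. From v * h > 0, c * h ≤ v * h. From s ≤ z and z ≤ s, s = z. From s divides e, z divides e. z = k, so k divides e. Since k divides g, k divides gcd(g, e). Since gcd(g, e) > 0, k ≤ gcd(g, e). By multiplying by a non-negative, k * j ≤ gcd(g, e) * j. c * h ≤ v * h, so c * h + k * j ≤ v * h + gcd(g, e) * j.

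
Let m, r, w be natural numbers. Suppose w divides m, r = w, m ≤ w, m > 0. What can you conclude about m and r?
m = r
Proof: Since w divides m and m > 0, w ≤ m. Since m ≤ w, w = m. Since r = w, r = m. Then m = r.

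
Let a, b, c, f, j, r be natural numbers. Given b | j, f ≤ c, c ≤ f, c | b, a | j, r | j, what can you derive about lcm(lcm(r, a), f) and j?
lcm(lcm(r, a), f) | j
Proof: r | j and a | j, therefore lcm(r, a) | j. Because c ≤ f and f ≤ c, c = f. c | b and b | j, thus c | j. Since c = f, f | j. lcm(r, a) | j, so lcm(lcm(r, a), f) | j.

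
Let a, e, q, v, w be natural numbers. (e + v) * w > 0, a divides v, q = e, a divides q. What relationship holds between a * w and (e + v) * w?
a * w ≤ (e + v) * w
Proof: Because q = e and a divides q, a divides e. a divides v, so a divides e + v. Then a * w divides (e + v) * w. Since (e + v) * w > 0, a * w ≤ (e + v) * w.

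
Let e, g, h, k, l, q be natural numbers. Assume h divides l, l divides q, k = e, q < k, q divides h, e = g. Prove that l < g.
Since q divides h and h divides l, q divides l. Since l divides q, q = l. k = e and e = g, thus k = g. q < k, so q < g. q = l, so l < g.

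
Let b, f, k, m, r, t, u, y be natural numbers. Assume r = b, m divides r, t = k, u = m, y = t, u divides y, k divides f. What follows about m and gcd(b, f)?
m divides gcd(b, f)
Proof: r = b and m divides r, so m divides b. y = t and u divides y, thus u divides t. Since u = m, m divides t. t = k, so m divides k. k divides f, so m divides f. m divides b, so m divides gcd(b, f).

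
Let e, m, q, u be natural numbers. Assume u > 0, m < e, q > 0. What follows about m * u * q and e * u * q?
m * u * q < e * u * q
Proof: Because m < e and u > 0, by multiplying by a positive, m * u < e * u. Since q > 0, by multiplying by a positive, m * u * q < e * u * q.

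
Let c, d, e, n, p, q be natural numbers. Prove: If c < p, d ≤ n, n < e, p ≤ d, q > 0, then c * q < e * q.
Because p ≤ d and d ≤ n, p ≤ n. n < e, so p < e. c < p, so c < e. Because q > 0, by multiplying by a positive, c * q < e * q.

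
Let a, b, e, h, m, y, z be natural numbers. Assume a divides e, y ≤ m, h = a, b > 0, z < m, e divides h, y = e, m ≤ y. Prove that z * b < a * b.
h = a and e divides h, so e divides a. Since a divides e, e = a. From m ≤ y and y ≤ m, m = y. y = e, so m = e. z < m, so z < e. Since e = a, z < a. Since b > 0, by multiplying by a positive, z * b < a * b.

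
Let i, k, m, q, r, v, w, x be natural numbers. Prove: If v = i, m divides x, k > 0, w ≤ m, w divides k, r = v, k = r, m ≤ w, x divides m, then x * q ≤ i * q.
k = r and r = v, so k = v. Since v = i, k = i. Because m divides x and x divides m, m = x. w ≤ m and m ≤ w, hence w = m. w divides k, so m divides k. k > 0, so m ≤ k. m = x, so x ≤ k. Since k = i, x ≤ i. By multiplying by a non-negative, x * q ≤ i * q.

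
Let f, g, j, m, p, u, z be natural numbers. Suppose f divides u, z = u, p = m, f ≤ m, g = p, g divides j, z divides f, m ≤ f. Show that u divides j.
m ≤ f and f ≤ m, thus m = f. Since p = m, p = f. z = u and z divides f, thus u divides f. f divides u, so f = u. Since p = f, p = u. g = p and g divides j, so p divides j. p = u, so u divides j.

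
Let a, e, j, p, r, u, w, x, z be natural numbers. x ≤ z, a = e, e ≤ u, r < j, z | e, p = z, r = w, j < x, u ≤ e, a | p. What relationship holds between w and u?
w < u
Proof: Since r < j and j < x, r < x. r = w, so w < x. From p = z and a | p, a | z. From a = e, e | z. z | e, so z = e. e ≤ u and u ≤ e, so e = u. z = e, so z = u. Because x ≤ z, x ≤ u. w < x, so w < u.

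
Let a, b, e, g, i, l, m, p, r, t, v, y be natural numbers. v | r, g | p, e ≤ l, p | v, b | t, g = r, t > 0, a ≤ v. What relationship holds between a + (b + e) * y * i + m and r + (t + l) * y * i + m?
a + (b + e) * y * i + m ≤ r + (t + l) * y * i + m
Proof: g = r and g | p, therefore r | p. p | v, so r | v. Because v | r, v = r. From a ≤ v, a ≤ r. b | t and t > 0, hence b ≤ t. From e ≤ l, b + e ≤ t + l. Then (b + e) * y ≤ (t + l) * y. Then (b + e) * y * i ≤ (t + l) * y * i. Then (b + e) * y * i + m ≤ (t + l) * y * i + m. Because a ≤ r, a + (b + e) * y * i + m ≤ r + (t + l) * y * i + m.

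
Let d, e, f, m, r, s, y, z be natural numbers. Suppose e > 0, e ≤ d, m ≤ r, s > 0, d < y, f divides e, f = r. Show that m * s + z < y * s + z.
f = r and f divides e, hence r divides e. Since e > 0, r ≤ e. Since m ≤ r, m ≤ e. e ≤ d and d < y, hence e < y. m ≤ e, so m < y. Because s > 0, by multiplying by a positive, m * s < y * s. Then m * s + z < y * s + z.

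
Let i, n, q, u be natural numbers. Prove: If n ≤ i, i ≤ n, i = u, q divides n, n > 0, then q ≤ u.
Since n ≤ i and i ≤ n, n = i. From i = u, n = u. q divides n and n > 0, hence q ≤ n. From n = u, q ≤ u.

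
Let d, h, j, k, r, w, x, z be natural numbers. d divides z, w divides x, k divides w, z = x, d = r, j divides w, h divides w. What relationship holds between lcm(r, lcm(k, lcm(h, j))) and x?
lcm(r, lcm(k, lcm(h, j))) divides x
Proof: From d = r and d divides z, r divides z. Since z = x, r divides x. Because h divides w and j divides w, lcm(h, j) divides w. k divides w, so lcm(k, lcm(h, j)) divides w. Since w divides x, lcm(k, lcm(h, j)) divides x. r divides x, so lcm(r, lcm(k, lcm(h, j))) divides x.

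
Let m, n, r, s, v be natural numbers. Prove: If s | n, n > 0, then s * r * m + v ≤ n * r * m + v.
Since s | n and n > 0, s ≤ n. Then s * r ≤ n * r. Then s * r * m ≤ n * r * m. Then s * r * m + v ≤ n * r * m + v.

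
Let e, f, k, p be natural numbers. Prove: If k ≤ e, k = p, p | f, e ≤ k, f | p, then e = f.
e ≤ k and k ≤ e, thus e = k. Because k = p, e = p. From p | f and f | p, p = f. e = p, so e = f.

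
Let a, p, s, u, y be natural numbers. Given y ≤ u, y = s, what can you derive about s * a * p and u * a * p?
s * a * p ≤ u * a * p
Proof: Since y = s and y ≤ u, s ≤ u. Then s * a ≤ u * a. Then s * a * p ≤ u * a * p.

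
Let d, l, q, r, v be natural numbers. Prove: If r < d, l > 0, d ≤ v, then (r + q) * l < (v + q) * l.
r < d and d ≤ v, hence r < v. Then r + q < v + q. Since l > 0, by multiplying by a positive, (r + q) * l < (v + q) * l.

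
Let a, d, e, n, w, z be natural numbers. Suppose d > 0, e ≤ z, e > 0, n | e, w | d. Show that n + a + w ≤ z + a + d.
n | e and e > 0, therefore n ≤ e. e ≤ z, so n ≤ z. Then n + a ≤ z + a. w | d and d > 0, hence w ≤ d. n + a ≤ z + a, so n + a + w ≤ z + a + d.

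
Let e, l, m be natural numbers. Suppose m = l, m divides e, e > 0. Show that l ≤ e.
m divides e and e > 0, thus m ≤ e. From m = l, l ≤ e.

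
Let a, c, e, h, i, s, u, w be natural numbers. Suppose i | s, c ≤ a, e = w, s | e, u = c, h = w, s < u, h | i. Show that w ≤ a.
Because e = w and s | e, s | w. h | i and i | s, thus h | s. Since h = w, w | s. Since s | w, s = w. Since s < u, w < u. Since u = c, w < c. c ≤ a, so w < a. Then w ≤ a.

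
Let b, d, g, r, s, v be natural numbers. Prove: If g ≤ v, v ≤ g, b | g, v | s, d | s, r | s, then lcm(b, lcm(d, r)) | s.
Since g ≤ v and v ≤ g, g = v. b | g, so b | v. v | s, so b | s. Since d | s and r | s, lcm(d, r) | s. Since b | s, lcm(b, lcm(d, r)) | s.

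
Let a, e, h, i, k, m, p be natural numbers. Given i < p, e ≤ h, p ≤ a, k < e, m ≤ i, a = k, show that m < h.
i < p and p ≤ a, so i < a. Since m ≤ i, m < a. Since a = k, m < k. Since k < e and e ≤ h, k < h. Since m < k, m < h.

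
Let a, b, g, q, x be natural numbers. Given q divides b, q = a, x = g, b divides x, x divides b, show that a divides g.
Since b divides x and x divides b, b = x. x = g, so b = g. Since q = a and q divides b, a divides b. From b = g, a divides g.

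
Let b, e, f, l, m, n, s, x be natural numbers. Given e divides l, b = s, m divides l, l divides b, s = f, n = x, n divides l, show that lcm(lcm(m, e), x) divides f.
m divides l and e divides l, hence lcm(m, e) divides l. From n = x and n divides l, x divides l. Since lcm(m, e) divides l, lcm(lcm(m, e), x) divides l. b = s and l divides b, hence l divides s. s = f, so l divides f. Since lcm(lcm(m, e), x) divides l, lcm(lcm(m, e), x) divides f.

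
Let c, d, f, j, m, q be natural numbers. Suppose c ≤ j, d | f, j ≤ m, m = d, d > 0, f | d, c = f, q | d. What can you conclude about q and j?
q ≤ j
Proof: Because f | d and d | f, f = d. Since c = f, c = d. c ≤ j, so d ≤ j. Because m = d and j ≤ m, j ≤ d. d ≤ j, so d = j. q | d and d > 0, thus q ≤ d. d = j, so q ≤ j.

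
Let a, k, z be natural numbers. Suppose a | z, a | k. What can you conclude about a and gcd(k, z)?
a | gcd(k, z)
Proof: a | k and a | z. Because common divisors divide the gcd, a | gcd(k, z).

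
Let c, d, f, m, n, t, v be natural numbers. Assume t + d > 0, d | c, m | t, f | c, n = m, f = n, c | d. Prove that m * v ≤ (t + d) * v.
c | d and d | c, so c = d. From f = n and n = m, f = m. f | c, so m | c. c = d, so m | d. m | t, so m | t + d. t + d > 0, so m ≤ t + d. Then m * v ≤ (t + d) * v.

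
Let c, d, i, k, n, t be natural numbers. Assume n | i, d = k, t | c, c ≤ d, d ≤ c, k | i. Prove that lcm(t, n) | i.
Because c ≤ d and d ≤ c, c = d. d = k, so c = k. Since t | c, t | k. k | i, so t | i. Since n | i, lcm(t, n) | i.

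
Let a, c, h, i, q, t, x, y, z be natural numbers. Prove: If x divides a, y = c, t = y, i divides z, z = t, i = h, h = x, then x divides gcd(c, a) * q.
t = y and y = c, so t = c. z = t and i divides z, so i divides t. i = h, so h divides t. t = c, so h divides c. h = x, so x divides c. x divides a, so x divides gcd(c, a). Then x divides gcd(c, a) * q.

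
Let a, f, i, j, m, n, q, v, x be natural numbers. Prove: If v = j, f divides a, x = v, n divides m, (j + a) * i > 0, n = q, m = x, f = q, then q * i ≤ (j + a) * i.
From x = v and v = j, x = j. n = q and n divides m, thus q divides m. Because m = x, q divides x. Since x = j, q divides j. Because f = q and f divides a, q divides a. From q divides j, q divides j + a. Then q * i divides (j + a) * i. Since (j + a) * i > 0, q * i ≤ (j + a) * i.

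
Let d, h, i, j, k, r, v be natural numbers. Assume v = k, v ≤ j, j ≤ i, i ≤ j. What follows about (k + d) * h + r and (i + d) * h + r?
(k + d) * h + r ≤ (i + d) * h + r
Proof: Because j ≤ i and i ≤ j, j = i. Since v ≤ j, v ≤ i. v = k, so k ≤ i. Then k + d ≤ i + d. Then (k + d) * h ≤ (i + d) * h. Then (k + d) * h + r ≤ (i + d) * h + r.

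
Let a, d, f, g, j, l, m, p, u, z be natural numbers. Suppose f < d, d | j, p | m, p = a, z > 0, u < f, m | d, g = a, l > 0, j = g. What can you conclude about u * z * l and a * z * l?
u * z * l < a * z * l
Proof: Since j = g and g = a, j = a. Since d | j, d | a. p = a and p | m, so a | m. m | d, so a | d. d | a, so d = a. u < f and f < d, thus u < d. Since d = a, u < a. Since z > 0, u * z < a * z. l > 0, so u * z * l < a * z * l.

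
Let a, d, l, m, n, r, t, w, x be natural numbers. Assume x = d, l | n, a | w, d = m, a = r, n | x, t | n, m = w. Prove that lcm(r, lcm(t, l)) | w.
Since a = r and a | w, r | w. x = d and d = m, thus x = m. Since m = w, x = w. Because t | n and l | n, lcm(t, l) | n. Since n | x, lcm(t, l) | x. From x = w, lcm(t, l) | w. r | w, so lcm(r, lcm(t, l)) | w.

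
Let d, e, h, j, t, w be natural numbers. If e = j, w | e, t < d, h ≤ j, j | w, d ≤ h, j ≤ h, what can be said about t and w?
t < w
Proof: Because h ≤ j and j ≤ h, h = j. e = j and w | e, so w | j. j | w, so j = w. Since h = j, h = w. t < d and d ≤ h, thus t < h. h = w, so t < w.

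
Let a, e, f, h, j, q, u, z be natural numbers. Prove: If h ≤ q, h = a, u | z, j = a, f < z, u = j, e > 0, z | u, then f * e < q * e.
u = j and j = a, hence u = a. z | u and u | z, thus z = u. f < z, so f < u. u = a, so f < a. Since h = a and h ≤ q, a ≤ q. Since f < a, f < q. e > 0, so f * e < q * e.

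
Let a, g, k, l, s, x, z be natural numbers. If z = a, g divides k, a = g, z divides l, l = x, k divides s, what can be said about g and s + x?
g divides s + x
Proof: g divides k and k divides s, therefore g divides s. z = a and a = g, so z = g. From l = x and z divides l, z divides x. Since z = g, g divides x. Because g divides s, g divides s + x.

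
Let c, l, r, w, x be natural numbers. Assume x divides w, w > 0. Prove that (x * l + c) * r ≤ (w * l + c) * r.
x divides w and w > 0, hence x ≤ w. By multiplying by a non-negative, x * l ≤ w * l. Then x * l + c ≤ w * l + c. By multiplying by a non-negative, (x * l + c) * r ≤ (w * l + c) * r.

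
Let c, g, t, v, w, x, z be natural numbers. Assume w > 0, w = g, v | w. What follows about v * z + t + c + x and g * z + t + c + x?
v * z + t + c + x ≤ g * z + t + c + x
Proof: Because v | w and w > 0, v ≤ w. w = g, so v ≤ g. Then v * z ≤ g * z. Then v * z + t ≤ g * z + t. Then v * z + t + c ≤ g * z + t + c. Then v * z + t + c + x ≤ g * z + t + c + x.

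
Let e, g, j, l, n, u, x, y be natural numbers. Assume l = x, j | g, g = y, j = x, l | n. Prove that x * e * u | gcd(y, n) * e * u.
Because g = y and j | g, j | y. From j = x, x | y. l = x and l | n, thus x | n. x | y, so x | gcd(y, n). Then x * e | gcd(y, n) * e. Then x * e * u | gcd(y, n) * e * u.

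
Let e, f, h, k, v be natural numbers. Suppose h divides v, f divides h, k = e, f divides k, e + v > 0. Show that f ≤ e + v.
k = e and f divides k, hence f divides e. Since f divides h and h divides v, f divides v. Since f divides e, f divides e + v. Since e + v > 0, f ≤ e + v.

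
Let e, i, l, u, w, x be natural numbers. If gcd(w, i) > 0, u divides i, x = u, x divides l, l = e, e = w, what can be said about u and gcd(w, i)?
u ≤ gcd(w, i)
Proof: Because l = e and e = w, l = w. Since x divides l, x divides w. Since x = u, u divides w. u divides i, so u divides gcd(w, i). Because gcd(w, i) > 0, u ≤ gcd(w, i).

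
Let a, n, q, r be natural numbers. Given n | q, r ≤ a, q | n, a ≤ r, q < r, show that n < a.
r ≤ a and a ≤ r, thus r = a. From q | n and n | q, q = n. q < r, so n < r. Since r = a, n < a.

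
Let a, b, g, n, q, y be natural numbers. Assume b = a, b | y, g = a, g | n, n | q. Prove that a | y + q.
Since b = a and b | y, a | y. Since g | n and n | q, g | q. Because g = a, a | q. a | y, so a | y + q.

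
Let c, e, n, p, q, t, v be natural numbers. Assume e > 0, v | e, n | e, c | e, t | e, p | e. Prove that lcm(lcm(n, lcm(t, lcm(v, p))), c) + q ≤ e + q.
v | e and p | e, hence lcm(v, p) | e. t | e, so lcm(t, lcm(v, p)) | e. Since n | e, lcm(n, lcm(t, lcm(v, p))) | e. Since c | e, lcm(lcm(n, lcm(t, lcm(v, p))), c) | e. e > 0, so lcm(lcm(n, lcm(t, lcm(v, p))), c) ≤ e. Then lcm(lcm(n, lcm(t, lcm(v, p))), c) + q ≤ e + q.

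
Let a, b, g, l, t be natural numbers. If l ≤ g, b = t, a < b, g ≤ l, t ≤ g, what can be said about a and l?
a < l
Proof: b = t and a < b, so a < t. g ≤ l and l ≤ g, so g = l. t ≤ g, so t ≤ l. Since a < t, a < l.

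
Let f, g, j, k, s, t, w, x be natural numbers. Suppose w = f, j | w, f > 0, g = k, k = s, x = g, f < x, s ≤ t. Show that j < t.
From w = f and j | w, j | f. Since f > 0, j ≤ f. g = k and k = s, therefore g = s. Because x = g and f < x, f < g. From g = s, f < s. s ≤ t, so f < t. j ≤ f, so j < t.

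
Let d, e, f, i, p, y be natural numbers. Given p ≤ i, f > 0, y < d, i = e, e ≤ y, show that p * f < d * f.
i = e and p ≤ i, hence p ≤ e. e ≤ y and y < d, hence e < d. p ≤ e, so p < d. Combining with f > 0, by multiplying by a positive, p * f < d * f.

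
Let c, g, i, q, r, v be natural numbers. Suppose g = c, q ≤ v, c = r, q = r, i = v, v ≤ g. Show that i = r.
g = c and c = r, hence g = r. Since v ≤ g, v ≤ r. q = r and q ≤ v, therefore r ≤ v. v ≤ r, so v = r. From i = v, i = r.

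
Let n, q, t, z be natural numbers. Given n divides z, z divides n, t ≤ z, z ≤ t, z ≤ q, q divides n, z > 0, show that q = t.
Since n divides z and z divides n, n = z. q divides n, so q divides z. From z > 0, q ≤ z. Since z ≤ q, q = z. z ≤ t and t ≤ z, so z = t. Since q = z, q = t.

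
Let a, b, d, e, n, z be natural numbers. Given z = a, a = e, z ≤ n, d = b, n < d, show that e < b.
Since z = a and a = e, z = e. d = b and n < d, therefore n < b. Since z ≤ n, z < b. z = e, so e < b.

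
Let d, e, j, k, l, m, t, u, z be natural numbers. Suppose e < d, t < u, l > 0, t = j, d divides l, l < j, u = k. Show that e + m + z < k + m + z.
d divides l and l > 0, hence d ≤ l. Because l < j, d < j. e < d, so e < j. From u = k and t < u, t < k. t = j, so j < k. e < j, so e < k. Then e + m < k + m. Then e + m + z < k + m + z.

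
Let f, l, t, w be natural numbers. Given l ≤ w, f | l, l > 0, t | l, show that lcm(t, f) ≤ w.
Since t | l and f | l, lcm(t, f) | l. Since l > 0, lcm(t, f) ≤ l. Since l ≤ w, lcm(t, f) ≤ w.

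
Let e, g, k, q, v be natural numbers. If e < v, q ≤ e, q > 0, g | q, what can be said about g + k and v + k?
g + k < v + k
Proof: g | q and q > 0, therefore g ≤ q. q ≤ e and e < v, thus q < v. g ≤ q, so g < v. Then g + k < v + k.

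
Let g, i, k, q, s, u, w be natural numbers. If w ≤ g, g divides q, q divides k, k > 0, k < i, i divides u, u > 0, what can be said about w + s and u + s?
w + s < u + s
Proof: g divides q and q divides k, therefore g divides k. Since k > 0, g ≤ k. Since w ≤ g, w ≤ k. i divides u and u > 0, therefore i ≤ u. Because k < i, k < u. From w ≤ k, w < u. Then w + s < u + s.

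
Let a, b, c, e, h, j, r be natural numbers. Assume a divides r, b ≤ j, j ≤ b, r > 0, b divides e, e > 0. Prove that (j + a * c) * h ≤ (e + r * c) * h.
b ≤ j and j ≤ b, so b = j. b divides e and e > 0, so b ≤ e. Since b = j, j ≤ e. Since a divides r and r > 0, a ≤ r. By multiplying by a non-negative, a * c ≤ r * c. j ≤ e, so j + a * c ≤ e + r * c. By multiplying by a non-negative, (j + a * c) * h ≤ (e + r * c) * h.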